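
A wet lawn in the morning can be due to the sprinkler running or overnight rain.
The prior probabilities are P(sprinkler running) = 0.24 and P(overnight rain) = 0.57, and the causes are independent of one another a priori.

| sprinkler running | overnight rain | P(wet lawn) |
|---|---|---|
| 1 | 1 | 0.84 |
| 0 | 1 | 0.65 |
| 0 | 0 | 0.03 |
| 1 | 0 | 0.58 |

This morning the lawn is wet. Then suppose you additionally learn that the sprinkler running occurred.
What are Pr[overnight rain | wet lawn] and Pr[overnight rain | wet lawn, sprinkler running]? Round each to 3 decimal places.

Pr[overnight rain | wet lawn] ≈ 0.851; Pr[overnight rain | wet lawn, sprinkler running] ≈ 0.658

Weight on overnight rain=true, given the evidence: 0.281580 + 0.114912 = 0.396492
Normalizer over all consistent configurations: 0.03·0.76·0.43 + 0.65·0.76·0.57 + 0.58·0.24·0.43 + 0.84·0.24·0.57 = 0.466152
P(overnight rain | wet lawn) = 0.396492/0.466152 ≈ 0.851

Now condition on the additional information:
Sum P(wet lawn|·) weighted by the priors over both values of overnight rain:
  P(wet lawn | sprinkler running) = 0.58*0.43 + 0.84*0.57
        = 0.249400 + 0.478800 = 0.728200
Configurations with overnight rain contribute 0.478800, so
  P(overnight rain | wet lawn, sprinkler running) = 0.478800 / 0.728200 ≈ 0.658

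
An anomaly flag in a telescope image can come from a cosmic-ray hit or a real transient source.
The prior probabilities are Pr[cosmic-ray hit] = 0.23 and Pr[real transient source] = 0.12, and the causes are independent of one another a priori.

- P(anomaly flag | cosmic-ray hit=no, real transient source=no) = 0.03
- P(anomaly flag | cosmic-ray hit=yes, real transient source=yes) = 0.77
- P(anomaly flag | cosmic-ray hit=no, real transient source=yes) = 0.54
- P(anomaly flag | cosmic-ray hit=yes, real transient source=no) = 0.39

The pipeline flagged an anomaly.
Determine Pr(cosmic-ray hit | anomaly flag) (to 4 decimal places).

Enumerate the 4 (cosmic-ray hit, real transient source) configurations and weight by the priors:
  P(anomaly flag) = 0.03·0.77·0.88 + 0.54·0.77·0.12 + 0.39·0.23·0.88 + 0.77·0.23·0.12
        = 0.020328 + 0.049896 + 0.078936 + 0.021252 = 0.170412
Keeping only the cosmic-ray hit-present terms gives 0.100188, so
  P(cosmic-ray hit | anomaly flag) = 0.100188 / 0.170412 ≈ 0.5879

Pr(cosmic-ray hit | anomaly flag) ≈ 0.5879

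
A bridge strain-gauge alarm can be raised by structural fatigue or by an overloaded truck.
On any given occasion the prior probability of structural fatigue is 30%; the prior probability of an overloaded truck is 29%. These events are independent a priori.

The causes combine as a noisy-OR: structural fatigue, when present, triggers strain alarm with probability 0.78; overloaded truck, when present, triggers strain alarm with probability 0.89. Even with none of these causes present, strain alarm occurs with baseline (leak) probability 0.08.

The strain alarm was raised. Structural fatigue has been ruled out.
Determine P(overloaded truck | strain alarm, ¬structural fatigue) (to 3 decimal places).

P(overloaded truck | strain alarm, ¬structural fatigue) ≈ 0.821

Under noisy-OR, P(strain alarm | causes) = 1 − (1−0.08)·∏(1−qᵢ) over the active causes.
By total probability over both values of overloaded truck:
  P(strain alarm | ¬structural fatigue) = 0.08×0.71 + 0.8988×0.29
        = 0.056800 + 0.260652 = 0.317452
Keeping only the overloaded truck-present terms gives 0.260652, so
  P(overloaded truck | strain alarm, ¬structural fatigue) = 0.260652 / 0.317452 ≈ 0.821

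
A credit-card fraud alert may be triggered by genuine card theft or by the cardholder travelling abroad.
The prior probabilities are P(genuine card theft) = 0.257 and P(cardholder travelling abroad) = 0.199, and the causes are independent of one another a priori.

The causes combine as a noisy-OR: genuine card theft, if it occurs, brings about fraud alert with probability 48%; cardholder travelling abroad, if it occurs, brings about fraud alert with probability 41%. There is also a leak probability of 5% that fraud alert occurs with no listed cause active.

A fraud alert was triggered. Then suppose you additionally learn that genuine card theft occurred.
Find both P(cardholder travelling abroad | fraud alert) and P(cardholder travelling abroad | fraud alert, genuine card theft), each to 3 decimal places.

P(cardholder travelling abroad | fraud alert) ≈ 0.430; P(cardholder travelling abroad | fraud alert, genuine card theft) ≈ 0.258

Under noisy-OR, P(fraud alert | causes) = 1 − (1−0.05)·∏(1−qᵢ) over the active causes.
Enumerate the 4 (genuine card theft, cardholder travelling abroad) configurations and weight by the priors:
  P(fraud alert) = 0.05·0.743·0.801 + 0.4395·0.743·0.199 + 0.506·0.257·0.801 + 0.70854·0.257·0.199
        = 0.029757 + 0.064983 + 0.104164 + 0.036237 = 0.235141
The terms with cardholder travelling abroad present sum to 0.101220, so
  P(cardholder travelling abroad | fraud alert) = 0.101220 / 0.235141 ≈ 0.430

With the extra evidence:
Weight on cardholder travelling abroad=true, given the evidence: 0.70854*0.199 = 0.140999
The normalizing constant is 0.506*0.801 + 0.70854*0.199 = 0.546305
Posterior = 0.140999 / 0.546305 ≈ 0.258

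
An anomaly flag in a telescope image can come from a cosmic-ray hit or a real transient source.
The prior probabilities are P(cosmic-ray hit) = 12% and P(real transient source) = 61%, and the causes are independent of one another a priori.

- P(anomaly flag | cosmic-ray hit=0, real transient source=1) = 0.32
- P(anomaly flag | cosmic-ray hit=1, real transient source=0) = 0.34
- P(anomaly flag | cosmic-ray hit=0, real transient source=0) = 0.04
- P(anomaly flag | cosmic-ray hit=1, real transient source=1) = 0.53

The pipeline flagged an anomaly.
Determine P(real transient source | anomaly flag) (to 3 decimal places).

Enumerate the 4 (cosmic-ray hit, real transient source) configurations and weight by the priors:
  P(anomaly flag) = 0.04*0.88*0.39 + 0.32*0.88*0.61 + 0.34*0.12*0.39 + 0.53*0.12*0.61
        = 0.013728 + 0.171776 + 0.015912 + 0.038796 = 0.240212
Configurations with real transient source contribute 0.210572, so
  P(real transient source | anomaly flag) = 0.210572 / 0.240212 ≈ 0.877

P(real transient source | anomaly flag) ≈ 0.877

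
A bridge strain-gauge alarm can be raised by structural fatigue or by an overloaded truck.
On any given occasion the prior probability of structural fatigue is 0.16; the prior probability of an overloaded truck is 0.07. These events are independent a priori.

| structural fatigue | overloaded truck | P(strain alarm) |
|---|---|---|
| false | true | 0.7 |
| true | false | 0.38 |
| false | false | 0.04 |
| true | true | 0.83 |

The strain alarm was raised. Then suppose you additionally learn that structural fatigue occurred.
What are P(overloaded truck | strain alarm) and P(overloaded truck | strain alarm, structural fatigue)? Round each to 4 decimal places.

Sum P(strain alarm|·) weighted by the priors over the 4 (structural fatigue, overloaded truck) configurations:
  P(strain alarm) = 0.04*0.84*0.93 + 0.7*0.84*0.07 + 0.38*0.16*0.93 + 0.83*0.16*0.07
        = 0.031248 + 0.041160 + 0.056544 + 0.009296 = 0.138248
Configurations with overloaded truck contribute 0.050456, so
  P(overloaded truck | strain alarm) = 0.050456 / 0.138248 ≈ 0.3650

With the extra evidence:
P(strain alarm | structural fatigue) = 0.38×0.93 + 0.83×0.07 = 0.353400 + 0.058100 = 0.411500
Of this, 0.058100 comes from 0.83×0.07 (the overloaded truck=true cases).
P(overloaded truck | strain alarm, structural fatigue) = 0.058100 / 0.411500 ≈ 0.1412
— structural fatigue explains away the evidence for overloaded truck.

P(overloaded truck | strain alarm) ≈ 0.3650; P(overloaded truck | strain alarm, structural fatigue) ≈ 0.1412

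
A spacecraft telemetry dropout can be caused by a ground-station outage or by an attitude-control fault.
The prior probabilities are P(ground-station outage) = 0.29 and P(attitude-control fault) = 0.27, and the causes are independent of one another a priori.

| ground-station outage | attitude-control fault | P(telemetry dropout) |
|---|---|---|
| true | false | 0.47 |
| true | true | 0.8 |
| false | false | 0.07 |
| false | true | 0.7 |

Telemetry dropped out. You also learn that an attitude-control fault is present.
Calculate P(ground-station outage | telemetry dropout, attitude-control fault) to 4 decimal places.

P(ground-station outage | telemetry dropout, attitude-control fault) ≈ 0.3182

P(telemetry dropout | attitude-control fault) = 0.7*0.71 + 0.8*0.29 = 0.497000 + 0.232000 = 0.729000
The ground-station outage-present share is 0.8*0.29 = 0.232000.
P(ground-station outage | telemetry dropout, attitude-control fault) = 0.232000 / 0.729000 ≈ 0.3182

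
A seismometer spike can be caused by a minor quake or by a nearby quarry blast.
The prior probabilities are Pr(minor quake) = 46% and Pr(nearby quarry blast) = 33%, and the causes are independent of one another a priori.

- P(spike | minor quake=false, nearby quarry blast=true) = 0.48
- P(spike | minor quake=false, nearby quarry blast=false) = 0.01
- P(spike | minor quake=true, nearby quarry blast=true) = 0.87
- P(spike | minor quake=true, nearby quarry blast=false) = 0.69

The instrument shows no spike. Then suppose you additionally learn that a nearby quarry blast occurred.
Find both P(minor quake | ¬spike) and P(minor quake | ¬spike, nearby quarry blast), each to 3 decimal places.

Weight on minor quake=true, given the evidence: 0.095542 + 0.019734 = 0.115276
Normalizer over all consistent configurations: 0.99×0.54×0.67 + 0.52×0.54×0.33 + 0.31×0.46×0.67 + 0.13×0.46×0.33 = 0.566122
Posterior = 0.115276 / 0.566122 ≈ 0.204

Now condition on the additional information:
Weight on minor quake=true, given the evidence: 0.13·0.46 = 0.059800
The normalizing constant is 0.52·0.54 + 0.13·0.46 = 0.340600
Posterior = 0.059800 / 0.340600 ≈ 0.176

P(minor quake | ¬spike) ≈ 0.204; P(minor quake | ¬spike, nearby quarry blast) ≈ 0.176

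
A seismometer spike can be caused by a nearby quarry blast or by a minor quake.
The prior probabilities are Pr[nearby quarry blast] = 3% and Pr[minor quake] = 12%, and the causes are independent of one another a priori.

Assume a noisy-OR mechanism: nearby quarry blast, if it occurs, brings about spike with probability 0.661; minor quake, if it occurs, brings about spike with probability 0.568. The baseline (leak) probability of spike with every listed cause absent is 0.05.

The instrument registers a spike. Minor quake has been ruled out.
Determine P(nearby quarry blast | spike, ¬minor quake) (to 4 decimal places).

Under noisy-OR, P(spike | causes) = 1 − (1−0.05)·∏(1−qᵢ) over the active causes.
P(spike | ¬minor quake) = 0.05*0.97 + 0.67795*0.03 = 0.048500 + 0.020339 = 0.068839
Of this, 0.020339 comes from 0.67795*0.03 (the nearby quarry blast=true cases).
So P(nearby quarry blast | spike, ¬minor quake) = 0.020339/0.068839 ≈ 0.2955.

P(nearby quarry blast | spike, ¬minor quake) ≈ 0.2955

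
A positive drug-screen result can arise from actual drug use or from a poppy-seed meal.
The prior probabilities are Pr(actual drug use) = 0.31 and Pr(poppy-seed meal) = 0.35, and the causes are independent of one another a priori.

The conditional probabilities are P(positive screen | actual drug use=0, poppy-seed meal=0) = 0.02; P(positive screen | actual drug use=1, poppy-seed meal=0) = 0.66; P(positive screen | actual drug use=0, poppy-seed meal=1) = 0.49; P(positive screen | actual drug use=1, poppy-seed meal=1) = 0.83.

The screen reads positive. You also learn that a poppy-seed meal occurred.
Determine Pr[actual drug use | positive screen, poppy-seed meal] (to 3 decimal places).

Pr[actual drug use | positive screen, poppy-seed meal] ≈ 0.432

Sum P(positive screen|·) weighted by the priors over both values of actual drug use:
  P(positive screen | poppy-seed meal) = 0.49×0.69 + 0.83×0.31
        = 0.338100 + 0.257300 = 0.595400
The terms with actual drug use present sum to 0.257300, so
  P(actual drug use | positive screen, poppy-seed meal) = 0.257300 / 0.595400 ≈ 0.432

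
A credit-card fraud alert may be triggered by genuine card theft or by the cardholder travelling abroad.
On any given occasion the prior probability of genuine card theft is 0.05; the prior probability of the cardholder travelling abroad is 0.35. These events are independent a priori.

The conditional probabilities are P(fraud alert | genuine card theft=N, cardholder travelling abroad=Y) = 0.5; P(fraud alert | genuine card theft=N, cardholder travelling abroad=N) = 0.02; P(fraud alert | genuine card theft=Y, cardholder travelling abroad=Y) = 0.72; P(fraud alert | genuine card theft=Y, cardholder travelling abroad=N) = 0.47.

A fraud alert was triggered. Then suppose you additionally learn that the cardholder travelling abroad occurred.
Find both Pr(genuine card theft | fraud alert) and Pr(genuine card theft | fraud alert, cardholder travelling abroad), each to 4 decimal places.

Pr(genuine card theft | fraud alert) ≈ 0.1350; Pr(genuine card theft | fraud alert, cardholder travelling abroad) ≈ 0.0705

Weight on genuine card theft=true, given the evidence: 0.015275 + 0.012600 = 0.027875
Denominator P(fraud alert): 0.02×0.95×0.65 + 0.5×0.95×0.35 + 0.47×0.05×0.65 + 0.72×0.05×0.35 = 0.206475
Posterior = 0.027875 / 0.206475 ≈ 0.1350

With the extra evidence:
Weight on genuine card theft=true, given the evidence: 0.72×0.05 = 0.036000
Denominator P(fraud alert | cardholder travelling abroad): 0.5×0.95 + 0.72×0.05 = 0.511000
P(genuine card theft | fraud alert, cardholder travelling abroad) = 0.036000/0.511000 ≈ 0.0705
Conditioning on cardholder travelling abroad lowers the posterior on genuine card theft: the classic explaining-away effect in a common-effect structure.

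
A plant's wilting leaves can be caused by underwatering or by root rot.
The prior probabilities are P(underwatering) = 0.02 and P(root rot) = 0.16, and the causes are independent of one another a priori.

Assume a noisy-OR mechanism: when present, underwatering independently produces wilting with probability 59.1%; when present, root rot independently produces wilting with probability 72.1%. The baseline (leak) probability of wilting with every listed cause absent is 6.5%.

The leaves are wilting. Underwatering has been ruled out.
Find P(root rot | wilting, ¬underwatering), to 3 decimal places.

P(root rot | wilting, ¬underwatering) ≈ 0.684

Under noisy-OR, P(wilting | causes) = 1 − (1−0.065)·∏(1−qᵢ) over the active causes.
P(wilting | ¬underwatering) = 0.065·0.84 + 0.739135·0.16 = 0.054600 + 0.118262 = 0.172862
Restricting to configurations with root rot present: 0.739135·0.16 = 0.118262.
P(root rot | wilting, ¬underwatering) = 0.118262 / 0.172862 ≈ 0.684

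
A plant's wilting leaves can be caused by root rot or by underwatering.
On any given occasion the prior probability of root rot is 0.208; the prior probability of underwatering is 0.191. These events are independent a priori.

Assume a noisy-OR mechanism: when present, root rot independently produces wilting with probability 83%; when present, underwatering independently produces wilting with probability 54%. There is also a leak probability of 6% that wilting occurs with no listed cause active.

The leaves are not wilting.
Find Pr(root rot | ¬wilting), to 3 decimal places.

Under noisy-OR, P(wilting | causes) = 1 − (1−0.06)·∏(1−qᵢ) over the active causes.
By total probability over the 4 (root rot, underwatering) configurations:
  P(¬wilting) = 0.94·0.792·0.809 + 0.4324·0.792·0.191 + 0.1598·0.208·0.809 + 0.073508·0.208·0.191
        = 0.602284 + 0.065410 + 0.026890 + 0.002920 = 0.697504
The terms with root rot present sum to 0.029810, so
  P(root rot | ¬wilting) = 0.029810 / 0.697504 ≈ 0.043

Pr(root rot | ¬wilting) ≈ 0.043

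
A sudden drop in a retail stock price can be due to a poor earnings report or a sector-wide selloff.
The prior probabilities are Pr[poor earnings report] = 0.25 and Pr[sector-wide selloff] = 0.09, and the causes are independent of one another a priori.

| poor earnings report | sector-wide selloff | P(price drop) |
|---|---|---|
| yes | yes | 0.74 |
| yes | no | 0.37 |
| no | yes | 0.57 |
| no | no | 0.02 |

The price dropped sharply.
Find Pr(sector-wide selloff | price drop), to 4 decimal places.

Weight on sector-wide selloff=true, given the evidence: 0.038475 + 0.016650 = 0.055125
Normalizer over all consistent configurations: 0.02×0.75×0.91 + 0.57×0.75×0.09 + 0.37×0.25×0.91 + 0.74×0.25×0.09 = 0.152950
P(sector-wide selloff | price drop) = 0.055125/0.152950 ≈ 0.3604

Pr(sector-wide selloff | price drop) ≈ 0.3604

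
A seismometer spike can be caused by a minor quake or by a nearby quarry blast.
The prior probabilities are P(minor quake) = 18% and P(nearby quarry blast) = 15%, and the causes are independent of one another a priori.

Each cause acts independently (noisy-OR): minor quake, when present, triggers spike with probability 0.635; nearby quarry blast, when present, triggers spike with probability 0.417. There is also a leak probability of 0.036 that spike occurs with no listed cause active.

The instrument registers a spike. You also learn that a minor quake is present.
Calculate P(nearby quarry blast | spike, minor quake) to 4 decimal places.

P(nearby quarry blast | spike, minor quake) ≈ 0.1779

Under noisy-OR, P(spike | causes) = 1 − (1−0.036)·∏(1−qᵢ) over the active causes.
Sum P(spike|·) weighted by the priors over both values of nearby quarry blast:
  P(spike | minor quake) = 0.64814*0.85 + 0.794866*0.15
        = 0.550919 + 0.119230 = 0.670149
The terms with nearby quarry blast present sum to 0.119230, so
  P(nearby quarry blast | spike, minor quake) = 0.119230 / 0.670149 ≈ 0.1779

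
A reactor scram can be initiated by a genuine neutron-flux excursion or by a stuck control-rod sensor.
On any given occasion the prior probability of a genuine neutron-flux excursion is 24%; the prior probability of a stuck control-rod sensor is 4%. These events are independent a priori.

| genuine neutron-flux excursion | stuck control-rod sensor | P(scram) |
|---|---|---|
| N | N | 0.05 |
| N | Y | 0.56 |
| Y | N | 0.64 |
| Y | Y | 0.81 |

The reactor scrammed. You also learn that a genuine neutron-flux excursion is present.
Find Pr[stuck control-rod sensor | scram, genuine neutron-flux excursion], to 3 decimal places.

By total probability over both values of stuck control-rod sensor:
  P(scram | genuine neutron-flux excursion) = 0.64·0.96 + 0.81·0.04
        = 0.614400 + 0.032400 = 0.646800
Configurations with stuck control-rod sensor contribute 0.032400, so
  P(stuck control-rod sensor | scram, genuine neutron-flux excursion) = 0.032400 / 0.646800 ≈ 0.050

Pr[stuck control-rod sensor | scram, genuine neutron-flux excursion] ≈ 0.050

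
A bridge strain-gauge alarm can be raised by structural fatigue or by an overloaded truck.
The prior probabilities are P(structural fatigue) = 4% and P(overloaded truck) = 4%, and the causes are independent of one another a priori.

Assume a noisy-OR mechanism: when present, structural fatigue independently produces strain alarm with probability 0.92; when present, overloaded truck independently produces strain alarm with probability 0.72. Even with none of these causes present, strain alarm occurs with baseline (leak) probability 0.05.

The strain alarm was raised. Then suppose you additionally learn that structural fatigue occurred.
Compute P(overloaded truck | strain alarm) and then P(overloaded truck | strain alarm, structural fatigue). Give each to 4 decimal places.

Under noisy-OR, P(strain alarm | causes) = 1 − (1−0.05)·∏(1−qᵢ) over the active causes.
P(strain alarm) = 0.05*0.96*0.96 + 0.734*0.96*0.04 + 0.924*0.04*0.96 + 0.97872*0.04*0.04 = 0.046080 + 0.028186 + 0.035482 + 0.001566 = 0.111314
Restricting to configurations with overloaded truck present: 0.028186 + 0.001566 = 0.029752.
Hence the posterior is 0.029752/0.111314 ≈ 0.2673.

With the extra evidence:
For the numerator, keep only overloaded truck=true terms: 0.97872·0.04 = 0.039149
Normalizer over all consistent configurations: 0.924·0.96 + 0.97872·0.04 = 0.926189
Posterior = 0.039149 / 0.926189 ≈ 0.0423
This is intercausal reasoning (explaining away): once structural fatigue accounts for the strain alarm, overloaded truck becomes less likely.

P(overloaded truck | strain alarm) ≈ 0.2673; P(overloaded truck | strain alarm, structural fatigue) ≈ 0.0423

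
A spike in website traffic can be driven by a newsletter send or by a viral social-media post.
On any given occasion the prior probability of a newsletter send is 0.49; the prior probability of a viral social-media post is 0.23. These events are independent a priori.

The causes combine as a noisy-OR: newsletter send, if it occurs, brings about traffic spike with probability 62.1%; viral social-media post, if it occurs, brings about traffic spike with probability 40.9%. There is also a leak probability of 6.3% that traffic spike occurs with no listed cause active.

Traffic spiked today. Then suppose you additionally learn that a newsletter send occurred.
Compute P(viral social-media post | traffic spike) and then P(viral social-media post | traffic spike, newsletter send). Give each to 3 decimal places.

Under noisy-OR, P(traffic spike | causes) = 1 − (1−0.063)·∏(1−qᵢ) over the active causes.
By total probability over the 4 (newsletter send, viral social-media post) configurations:
  P(traffic spike) = 0.063*0.51*0.77 + 0.446233*0.51*0.23 + 0.644877*0.49*0.77 + 0.790122*0.49*0.23
        = 0.024740 + 0.052343 + 0.243312 + 0.089047 = 0.409442
Keeping only the viral social-media post-present terms gives 0.141390, so
  P(viral social-media post | traffic spike) = 0.141390 / 0.409442 ≈ 0.345

Now condition on the additional information:
Numerator (weight on configurations with viral social-media post): 0.790122·0.23 = 0.181728
Normalizer over all consistent configurations: 0.644877·0.77 + 0.790122·0.23 = 0.678283
P(viral social-media post | traffic spike, newsletter send) = 0.181728/0.678283 ≈ 0.268

P(viral social-media post | traffic spike) ≈ 0.345; P(viral social-media post | traffic spike, newsletter send) ≈ 0.268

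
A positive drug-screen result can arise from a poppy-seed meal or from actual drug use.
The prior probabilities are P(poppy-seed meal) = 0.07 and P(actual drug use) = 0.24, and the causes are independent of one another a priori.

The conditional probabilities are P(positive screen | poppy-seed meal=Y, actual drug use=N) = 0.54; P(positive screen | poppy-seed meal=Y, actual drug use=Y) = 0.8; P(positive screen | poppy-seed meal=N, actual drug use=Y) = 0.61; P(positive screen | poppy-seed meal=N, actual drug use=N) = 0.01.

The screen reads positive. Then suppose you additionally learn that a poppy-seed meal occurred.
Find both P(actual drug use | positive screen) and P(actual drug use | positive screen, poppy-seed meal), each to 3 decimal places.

Sum P(positive screen|·) weighted by the priors over the 4 (poppy-seed meal, actual drug use) configurations:
  P(positive screen) = 0.01×0.93×0.76 + 0.61×0.93×0.24 + 0.54×0.07×0.76 + 0.8×0.07×0.24
        = 0.007068 + 0.136152 + 0.028728 + 0.013440 = 0.185388
Keeping only the actual drug use-present terms gives 0.149592, so
  P(actual drug use | positive screen) = 0.149592 / 0.185388 ≈ 0.807

With the extra evidence:
P(positive screen | poppy-seed meal) = 0.54*0.76 + 0.8*0.24 = 0.410400 + 0.192000 = 0.602400
Restricting to configurations with actual drug use present: 0.8*0.24 = 0.192000.
Hence the posterior is 0.192000/0.602400 ≈ 0.319.
The drop from 0.807 to 0.319 is the explaining-away (discounting) effect.

P(actual drug use | positive screen) ≈ 0.807; P(actual drug use | positive screen, poppy-seed meal) ≈ 0.319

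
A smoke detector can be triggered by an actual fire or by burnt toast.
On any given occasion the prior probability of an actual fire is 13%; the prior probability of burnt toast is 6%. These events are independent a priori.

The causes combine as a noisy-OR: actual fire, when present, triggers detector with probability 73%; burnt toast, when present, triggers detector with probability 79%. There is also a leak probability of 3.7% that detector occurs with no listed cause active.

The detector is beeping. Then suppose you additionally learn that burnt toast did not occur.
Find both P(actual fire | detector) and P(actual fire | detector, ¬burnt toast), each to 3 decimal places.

Under noisy-OR, P(detector | causes) = 1 − (1−0.037)·∏(1−qᵢ) over the active causes.
Weight on actual fire=true, given the evidence: 0.090427 + 0.007374 = 0.097801
The normalizing constant is 0.037·0.87·0.94 + 0.79777·0.87·0.06 + 0.73999·0.13·0.94 + 0.945398·0.13·0.06 = 0.169704
Posterior = 0.097801 / 0.169704 ≈ 0.576

With the extra evidence:
Weight on actual fire=true, given the evidence: 0.73999×0.13 = 0.096199
The normalizing constant is 0.037×0.87 + 0.73999×0.13 = 0.128389
Posterior = 0.096199 / 0.128389 ≈ 0.749
Ruling out burnt toast raises the posterior on actual fire — the flip side of explaining away.

P(actual fire | detector) ≈ 0.576; P(actual fire | detector, ¬burnt toast) ≈ 0.749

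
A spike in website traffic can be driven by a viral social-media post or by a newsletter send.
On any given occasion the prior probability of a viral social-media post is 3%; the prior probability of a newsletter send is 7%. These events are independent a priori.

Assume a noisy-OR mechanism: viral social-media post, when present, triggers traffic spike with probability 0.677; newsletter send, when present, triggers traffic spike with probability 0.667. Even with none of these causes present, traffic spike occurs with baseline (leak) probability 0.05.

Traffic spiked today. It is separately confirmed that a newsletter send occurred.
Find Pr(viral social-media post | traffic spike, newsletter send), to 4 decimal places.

Pr(viral social-media post | traffic spike, newsletter send) ≈ 0.0390

Under noisy-OR, P(traffic spike | causes) = 1 − (1−0.05)·∏(1−qᵢ) over the active causes.
For the numerator, keep only viral social-media post=true terms: 0.897819×0.03 = 0.026935
Denominator P(traffic spike | newsletter send): 0.68365×0.97 + 0.897819×0.03 = 0.690075
Posterior = 0.026935 / 0.690075 ≈ 0.0390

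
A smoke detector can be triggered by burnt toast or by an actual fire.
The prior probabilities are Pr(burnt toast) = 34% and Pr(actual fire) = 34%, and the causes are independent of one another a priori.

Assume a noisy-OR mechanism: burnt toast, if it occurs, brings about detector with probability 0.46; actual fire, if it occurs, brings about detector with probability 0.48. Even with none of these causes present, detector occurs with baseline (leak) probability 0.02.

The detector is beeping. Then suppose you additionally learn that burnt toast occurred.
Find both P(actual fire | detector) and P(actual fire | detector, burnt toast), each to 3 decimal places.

Under noisy-OR, P(detector | causes) = 1 − (1−0.02)·∏(1−qᵢ) over the active causes.
P(detector) = 0.02×0.66×0.66 + 0.4904×0.66×0.34 + 0.4708×0.34×0.66 + 0.724816×0.34×0.34 = 0.008712 + 0.110046 + 0.105648 + 0.083789 = 0.308195
The actual fire-present share is 0.110046 + 0.083789 = 0.193835.
Hence the posterior is 0.193835/0.308195 ≈ 0.629.

Now condition on the additional information:
Enumerate both values of actual fire and weight by the priors:
  P(detector | burnt toast) = 0.4708*0.66 + 0.724816*0.34
        = 0.310728 + 0.246437 = 0.557165
Configurations with actual fire contribute 0.246437, so
  P(actual fire | detector, burnt toast) = 0.246437 / 0.557165 ≈ 0.442
— burnt toast explains away the evidence for actual fire.

P(actual fire | detector) ≈ 0.629; P(actual fire | detector, burnt toast) ≈ 0.442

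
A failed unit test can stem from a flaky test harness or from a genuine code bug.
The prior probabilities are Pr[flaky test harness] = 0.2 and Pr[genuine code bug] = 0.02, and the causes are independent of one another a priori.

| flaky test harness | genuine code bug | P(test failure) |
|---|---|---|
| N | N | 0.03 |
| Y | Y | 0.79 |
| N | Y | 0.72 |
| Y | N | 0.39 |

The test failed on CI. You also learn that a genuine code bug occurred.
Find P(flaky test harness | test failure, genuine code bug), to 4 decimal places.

Sum P(test failure|·) weighted by the priors over both values of flaky test harness:
  P(test failure | genuine code bug) = 0.72*0.8 + 0.79*0.2
        = 0.576000 + 0.158000 = 0.734000
The terms with flaky test harness present sum to 0.158000, so
  P(flaky test harness | test failure, genuine code bug) = 0.158000 / 0.734000 ≈ 0.2153

P(flaky test harness | test failure, genuine code bug) ≈ 0.2153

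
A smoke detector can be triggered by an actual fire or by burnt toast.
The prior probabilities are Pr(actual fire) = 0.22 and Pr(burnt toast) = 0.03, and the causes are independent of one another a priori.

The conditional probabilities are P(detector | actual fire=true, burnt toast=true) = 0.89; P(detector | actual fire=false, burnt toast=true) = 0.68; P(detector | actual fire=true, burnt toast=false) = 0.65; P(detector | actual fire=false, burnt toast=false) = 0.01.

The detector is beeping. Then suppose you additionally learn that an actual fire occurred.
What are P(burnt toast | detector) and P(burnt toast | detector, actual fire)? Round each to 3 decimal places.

P(detector) = 0.01*0.78*0.97 + 0.68*0.78*0.03 + 0.65*0.22*0.97 + 0.89*0.22*0.03 = 0.007566 + 0.015912 + 0.138710 + 0.005874 = 0.168062
Restricting to configurations with burnt toast present: 0.015912 + 0.005874 = 0.021786.
Hence the posterior is 0.021786/0.168062 ≈ 0.130.

Now also conditioning on actual fire=true:
P(detector | actual fire) = 0.65·0.97 + 0.89·0.03 = 0.630500 + 0.026700 = 0.657200
The burnt toast-present share is 0.89·0.03 = 0.026700.
P(burnt toast | detector, actual fire) = 0.026700 / 0.657200 ≈ 0.041
The drop from 0.130 to 0.041 is the explaining-away (discounting) effect.

P(burnt toast | detector) ≈ 0.130; P(burnt toast | detector, actual fire) ≈ 0.041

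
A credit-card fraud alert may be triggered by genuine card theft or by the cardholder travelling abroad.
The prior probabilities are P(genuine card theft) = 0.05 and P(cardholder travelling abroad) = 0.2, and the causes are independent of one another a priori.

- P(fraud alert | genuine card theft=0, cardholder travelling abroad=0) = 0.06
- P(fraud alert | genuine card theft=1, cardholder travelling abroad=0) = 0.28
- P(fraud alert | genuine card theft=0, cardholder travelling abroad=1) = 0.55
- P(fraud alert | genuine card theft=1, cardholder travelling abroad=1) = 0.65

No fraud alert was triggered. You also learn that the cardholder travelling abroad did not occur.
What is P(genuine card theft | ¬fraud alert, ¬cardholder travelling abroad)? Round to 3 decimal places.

P(genuine card theft | ¬fraud alert, ¬cardholder travelling abroad) ≈ 0.039

Weight on genuine card theft=true, given the evidence: 0.72*0.05 = 0.036000
Denominator P(¬fraud alert | ¬cardholder travelling abroad): 0.94*0.95 + 0.72*0.05 = 0.929000
P(genuine card theft | ¬fraud alert, ¬cardholder travelling abroad) = 0.036000/0.929000 ≈ 0.039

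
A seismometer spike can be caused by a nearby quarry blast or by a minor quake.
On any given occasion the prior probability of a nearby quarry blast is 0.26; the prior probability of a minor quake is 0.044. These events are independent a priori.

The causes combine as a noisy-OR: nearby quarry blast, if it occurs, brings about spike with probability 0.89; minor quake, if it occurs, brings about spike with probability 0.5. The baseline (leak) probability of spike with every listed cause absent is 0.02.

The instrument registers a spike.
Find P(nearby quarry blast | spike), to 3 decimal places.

Under noisy-OR, P(spike | causes) = 1 − (1−0.02)·∏(1−qᵢ) over the active causes.
P(spike) = 0.02×0.74×0.956 + 0.51×0.74×0.044 + 0.8922×0.26×0.956 + 0.9461×0.26×0.044 = 0.014149 + 0.016606 + 0.221765 + 0.010823 = 0.263343
Of this, 0.232588 comes from 0.221765 + 0.010823 (the nearby quarry blast=true cases).
Hence the posterior is 0.232588/0.263343 ≈ 0.883.

P(nearby quarry blast | spike) ≈ 0.883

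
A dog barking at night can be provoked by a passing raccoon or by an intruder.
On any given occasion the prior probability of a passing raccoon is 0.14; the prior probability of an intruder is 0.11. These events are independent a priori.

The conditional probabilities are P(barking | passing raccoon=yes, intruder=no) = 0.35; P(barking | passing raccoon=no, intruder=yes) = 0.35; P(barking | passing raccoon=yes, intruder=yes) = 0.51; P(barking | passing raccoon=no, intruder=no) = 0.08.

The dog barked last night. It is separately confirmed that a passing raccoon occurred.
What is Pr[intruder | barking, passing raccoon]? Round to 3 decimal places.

P(barking | passing raccoon) = 0.35×0.89 + 0.51×0.11 = 0.311500 + 0.056100 = 0.367600
Restricting to configurations with intruder present: 0.51×0.11 = 0.056100.
P(intruder | barking, passing raccoon) = 0.056100 / 0.367600 ≈ 0.153

Pr[intruder | barking, passing raccoon] ≈ 0.153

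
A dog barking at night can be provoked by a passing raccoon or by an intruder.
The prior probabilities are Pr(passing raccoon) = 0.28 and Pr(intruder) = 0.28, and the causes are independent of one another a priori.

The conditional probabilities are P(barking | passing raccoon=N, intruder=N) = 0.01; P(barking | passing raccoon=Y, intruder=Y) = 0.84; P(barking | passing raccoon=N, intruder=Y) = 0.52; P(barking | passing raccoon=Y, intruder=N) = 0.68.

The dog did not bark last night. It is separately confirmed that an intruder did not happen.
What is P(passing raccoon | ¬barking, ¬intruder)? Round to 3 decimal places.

P(passing raccoon | ¬barking, ¬intruder) ≈ 0.112

Numerator (weight on configurations with passing raccoon): 0.32*0.28 = 0.089600
The normalizing constant is 0.99*0.72 + 0.32*0.28 = 0.802400
P(passing raccoon | ¬barking, ¬intruder) = 0.089600/0.802400 ≈ 0.112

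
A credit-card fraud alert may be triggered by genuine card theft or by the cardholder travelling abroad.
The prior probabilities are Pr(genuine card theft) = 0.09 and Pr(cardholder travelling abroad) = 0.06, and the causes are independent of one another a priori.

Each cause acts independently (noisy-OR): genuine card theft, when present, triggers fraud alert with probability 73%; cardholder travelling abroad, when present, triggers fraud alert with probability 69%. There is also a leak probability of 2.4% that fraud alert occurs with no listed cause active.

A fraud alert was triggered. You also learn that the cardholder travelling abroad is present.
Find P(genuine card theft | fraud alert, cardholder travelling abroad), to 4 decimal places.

Under noisy-OR, P(fraud alert | causes) = 1 − (1−0.024)·∏(1−qᵢ) over the active causes.
Weight on genuine card theft=true, given the evidence: 0.918309*0.09 = 0.082648
The normalizing constant is 0.69744*0.91 + 0.918309*0.09 = 0.717318
P(genuine card theft | fraud alert, cardholder travelling abroad) = 0.082648/0.717318 ≈ 0.1152

P(genuine card theft | fraud alert, cardholder travelling abroad) ≈ 0.1152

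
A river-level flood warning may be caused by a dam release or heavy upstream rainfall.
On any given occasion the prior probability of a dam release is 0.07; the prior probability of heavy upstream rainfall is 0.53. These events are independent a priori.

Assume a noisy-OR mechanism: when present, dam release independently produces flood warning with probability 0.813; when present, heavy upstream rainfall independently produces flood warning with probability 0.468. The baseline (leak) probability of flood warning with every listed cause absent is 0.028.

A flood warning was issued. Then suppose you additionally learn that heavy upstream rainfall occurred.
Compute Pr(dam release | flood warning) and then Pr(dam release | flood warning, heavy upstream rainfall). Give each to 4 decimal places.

Pr(dam release | flood warning) ≈ 0.1945; Pr(dam release | flood warning, heavy upstream rainfall) ≈ 0.1234

Under noisy-OR, P(flood warning | causes) = 1 − (1−0.028)·∏(1−qᵢ) over the active causes.
Numerator (weight on configurations with dam release): 0.026920 + 0.033513 = 0.060433
Denominator P(flood warning): 0.028*0.93*0.47 + 0.482896*0.93*0.53 + 0.818236*0.07*0.47 + 0.903302*0.07*0.53 = 0.310691
Posterior = 0.060433 / 0.310691 ≈ 0.1945

With the extra evidence:
P(flood warning | heavy upstream rainfall) = 0.482896·0.93 + 0.903302·0.07 = 0.449093 + 0.063231 = 0.512324
Of this, 0.063231 comes from 0.903302·0.07 (the dam release=true cases).
Hence the posterior is 0.063231/0.512324 ≈ 0.1234.
— heavy upstream rainfall explains away the evidence for dam release.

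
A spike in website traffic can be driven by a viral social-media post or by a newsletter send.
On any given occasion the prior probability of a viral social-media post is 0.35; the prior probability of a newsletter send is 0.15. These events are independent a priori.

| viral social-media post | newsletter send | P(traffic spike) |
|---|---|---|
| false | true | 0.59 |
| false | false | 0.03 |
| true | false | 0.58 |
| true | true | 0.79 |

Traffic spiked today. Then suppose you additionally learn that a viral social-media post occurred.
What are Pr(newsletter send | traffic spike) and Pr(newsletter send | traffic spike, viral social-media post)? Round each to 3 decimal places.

Pr(newsletter send | traffic spike) ≈ 0.344; Pr(newsletter send | traffic spike, viral social-media post) ≈ 0.194

Weight on newsletter send=true, given the evidence: 0.057525 + 0.041475 = 0.099000
The normalizing constant is 0.03×0.65×0.85 + 0.59×0.65×0.15 + 0.58×0.35×0.85 + 0.79×0.35×0.15 = 0.288125
Posterior = 0.099000 / 0.288125 ≈ 0.344

Now condition on the additional information:
Weight on newsletter send=true, given the evidence: 0.79·0.15 = 0.118500
Normalizer over all consistent configurations: 0.58·0.85 + 0.79·0.15 = 0.611500
P(newsletter send | traffic spike, viral social-media post) = 0.118500/0.611500 ≈ 0.194
The drop from 0.344 to 0.194 is the explaining-away (discounting) effect.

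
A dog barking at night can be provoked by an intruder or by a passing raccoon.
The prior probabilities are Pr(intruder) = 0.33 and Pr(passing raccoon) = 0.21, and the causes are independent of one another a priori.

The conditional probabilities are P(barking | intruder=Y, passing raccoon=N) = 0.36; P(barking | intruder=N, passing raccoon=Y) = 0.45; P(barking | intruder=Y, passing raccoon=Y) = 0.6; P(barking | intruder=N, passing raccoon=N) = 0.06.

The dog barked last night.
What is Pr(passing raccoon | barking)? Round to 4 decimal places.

Enumerate the 4 (intruder, passing raccoon) configurations and weight by the priors:
  P(barking) = 0.06·0.67·0.79 + 0.45·0.67·0.21 + 0.36·0.33·0.79 + 0.6·0.33·0.21
        = 0.031758 + 0.063315 + 0.093852 + 0.041580 = 0.230505
The terms with passing raccoon present sum to 0.104895, so
  P(passing raccoon | barking) = 0.104895 / 0.230505 ≈ 0.4551

Pr(passing raccoon | barking) ≈ 0.4551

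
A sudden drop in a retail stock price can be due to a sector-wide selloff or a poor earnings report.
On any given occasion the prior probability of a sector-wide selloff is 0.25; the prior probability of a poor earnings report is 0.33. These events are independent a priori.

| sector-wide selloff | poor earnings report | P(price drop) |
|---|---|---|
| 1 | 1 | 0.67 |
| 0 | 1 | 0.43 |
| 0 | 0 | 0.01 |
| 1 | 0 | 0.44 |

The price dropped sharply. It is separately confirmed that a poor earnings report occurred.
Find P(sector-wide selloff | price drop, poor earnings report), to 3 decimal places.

For the numerator, keep only sector-wide selloff=true terms: 0.67×0.25 = 0.167500
The normalizing constant is 0.43×0.75 + 0.67×0.25 = 0.490000
P(sector-wide selloff | price drop, poor earnings report) = 0.167500/0.490000 ≈ 0.342

P(sector-wide selloff | price drop, poor earnings report) ≈ 0.342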